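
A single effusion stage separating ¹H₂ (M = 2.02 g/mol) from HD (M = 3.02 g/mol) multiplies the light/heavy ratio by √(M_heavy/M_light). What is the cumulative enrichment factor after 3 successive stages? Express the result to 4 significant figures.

1.828

Overall factor = α^3 with α = √(3.02/2.02), i.e. (3.02/2.02)^(3/2).
= 1.49505^(3/2) = 1.828.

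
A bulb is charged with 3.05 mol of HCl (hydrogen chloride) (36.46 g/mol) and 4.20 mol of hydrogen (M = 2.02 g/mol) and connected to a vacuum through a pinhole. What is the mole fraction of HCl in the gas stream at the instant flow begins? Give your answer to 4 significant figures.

Effusion rate of each component ∝ n_i/√M_i (partial pressure × 1/√M).
Mole fraction of HCl in the effusate = (n_HCl/√M_HCl) / (n_HCl/√M_HCl + n_H₂/√M_H₂)
= (3.05/√36.46) / (3.05/√36.46 + 4.20/√2.02) = 0.5051/(0.5051 + 2.955) = 0.1460.

0.1460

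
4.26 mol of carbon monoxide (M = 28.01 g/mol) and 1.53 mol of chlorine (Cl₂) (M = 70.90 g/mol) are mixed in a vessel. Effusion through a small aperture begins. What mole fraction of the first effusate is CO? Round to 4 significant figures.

0.8158

Effusion rate of each component ∝ n_i/√M_i (partial pressure × 1/√M).
Mole fraction of CO in the effusate = (n_CO/√M_CO) / (n_CO/√M_CO + n_Cl₂/√M_Cl₂)
= (4.26/√28.01) / (4.26/√28.01 + 1.53/√70.90) = 0.8049/(0.8049 + 0.1817) = 0.8158.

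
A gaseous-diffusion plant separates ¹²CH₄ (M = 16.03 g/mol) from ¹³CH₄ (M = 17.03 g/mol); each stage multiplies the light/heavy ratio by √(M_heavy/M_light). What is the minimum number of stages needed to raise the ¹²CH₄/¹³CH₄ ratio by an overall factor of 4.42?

50

Single-stage factor α = √(17.03/16.03), so ln α = ½ ln(1.06238) = 0.03026.
Need α^N ≥ 4.42 ⇒ N ≥ ln(4.42) / ln α = 1.486 / 0.03026 = 49.12.
Rounding up, N = 50 stages.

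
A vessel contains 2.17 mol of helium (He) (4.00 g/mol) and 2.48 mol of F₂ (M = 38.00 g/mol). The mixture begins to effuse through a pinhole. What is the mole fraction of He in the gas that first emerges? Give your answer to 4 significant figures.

Each component's effusion rate ∝ (its partial pressure)·(1/√M) ∝ n_i/√M_i.
x_He(eff) = (n_He/√M_He) / (n_He/√M_He + n_F₂/√M_F₂)
= (2.17/√4.00) / (2.17/√4.00 + 2.48/√38.00) = 1.085/(1.085 + 0.4023) = 0.7295.

0.7295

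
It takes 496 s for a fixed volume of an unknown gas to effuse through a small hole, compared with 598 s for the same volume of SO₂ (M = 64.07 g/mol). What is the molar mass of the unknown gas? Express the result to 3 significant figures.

Since effusion rate ∝ 1/√M, t_X/t_SO₂ = √(M_X/M_SO₂).
496/598 = 0.8294 = √(M_X/64.07)
M_X = 64.07 × 0.8294² = 64.07 × 0.6880 = 44.1 g/mol

44.1 g/mol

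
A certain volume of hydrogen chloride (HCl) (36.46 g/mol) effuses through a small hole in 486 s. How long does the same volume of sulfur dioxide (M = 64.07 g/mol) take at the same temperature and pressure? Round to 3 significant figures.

644 s

By Graham's law, t_SO₂/t_HCl = √(M_SO₂/M_HCl) = √(64.07/36.46) = √1.757 = 1.326.
So the time for SO₂ is 486 × 1.326 = 644 s.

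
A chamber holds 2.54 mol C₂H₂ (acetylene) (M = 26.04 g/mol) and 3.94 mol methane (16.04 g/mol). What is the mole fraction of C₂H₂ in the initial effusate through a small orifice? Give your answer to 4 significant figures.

Rate_i ∝ x_i/√M_i (Graham's law weighted by mole fraction), so the effusate composition follows n_i/√M_i.
So x_C₂H₂ in the escaping gas = (n_C₂H₂/√M_C₂H₂) / Σ(n_i/√M_i)
= (2.54/√26.04) / (2.54/√26.04 + 3.94/√16.04) = 0.4978/(0.4978 + 0.9838) = 0.3360.

0.3360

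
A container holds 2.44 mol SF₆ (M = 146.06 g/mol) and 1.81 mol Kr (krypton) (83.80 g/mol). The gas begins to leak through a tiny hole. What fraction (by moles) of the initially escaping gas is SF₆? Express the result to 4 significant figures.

0.5052

Each component's effusion rate ∝ (its partial pressure)·(1/√M) ∝ n_i/√M_i.
Mole fraction of SF₆ in the effusate = (n_SF₆/√M_SF₆) / (n_SF₆/√M_SF₆ + n_Kr/√M_Kr)
= (2.44/√146.06) / (2.44/√146.06 + 1.81/√83.80) = 0.2019/(0.2019 + 0.1977) = 0.5052.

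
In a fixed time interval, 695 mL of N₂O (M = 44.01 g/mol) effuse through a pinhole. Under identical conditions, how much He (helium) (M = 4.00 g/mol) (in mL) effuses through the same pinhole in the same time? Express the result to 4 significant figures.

By Graham's law, rate_He/rate_N₂O = √(M_N₂O/M_He) = √(44.01/4.00) = √11.00 = 3.317.
So the volume for He is 695 × 3.317 = 2305 mL.

2305 mL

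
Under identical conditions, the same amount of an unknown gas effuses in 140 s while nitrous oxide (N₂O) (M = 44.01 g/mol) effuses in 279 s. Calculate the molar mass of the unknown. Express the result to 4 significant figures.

11.08 g/mol

Graham's law gives t_X/t_N₂O = √(M_X/M_N₂O).
140/279 = 0.5018 = √(M_X/44.01)
M_X = 44.01 × 0.5018² = 44.01 × 0.2518 = 11.08 g/mol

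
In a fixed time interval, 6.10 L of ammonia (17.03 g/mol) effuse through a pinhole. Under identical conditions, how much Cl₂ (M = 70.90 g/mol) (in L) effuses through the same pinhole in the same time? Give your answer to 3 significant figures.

2.99 L

Using Graham's law: rate_Cl₂/rate_NH₃ = √(M_NH₃/M_Cl₂) = √(17.03/70.90) = √0.2402 = 0.4901.
So the volume for Cl₂ is 6.10 × 0.4901 = 2.99 L.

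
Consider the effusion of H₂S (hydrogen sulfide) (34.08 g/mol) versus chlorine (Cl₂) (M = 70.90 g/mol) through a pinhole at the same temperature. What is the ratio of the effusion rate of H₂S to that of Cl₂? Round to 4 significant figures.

Using Graham's law: rate_H₂S/rate_Cl₂ = √(M_Cl₂/M_H₂S) = √(70.90/34.08) = √2.080 = 1.442.

1.442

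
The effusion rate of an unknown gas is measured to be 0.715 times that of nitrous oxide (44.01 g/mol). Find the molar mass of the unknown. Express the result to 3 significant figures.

86.1 g/mol

Since effusion rate ∝ 1/√M, rate_X/rate_N₂O = √(M_N₂O/M_X).
0.715 = √(44.01/M_X)
M_X = 44.01 / 0.715² = 44.01 / 0.5112 = 86.1 g/mol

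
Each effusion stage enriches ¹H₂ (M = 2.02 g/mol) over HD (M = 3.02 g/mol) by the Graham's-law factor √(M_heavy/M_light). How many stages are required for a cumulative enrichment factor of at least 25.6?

Per stage α = (3.02/2.02)^(1/2) = 1.49505^0.5, giving ln α = 0.2011.
Need α^N ≥ 25.6 ⇒ N ≥ ln(25.6) / ln α = 3.243 / 0.2011 = 16.13.
Minimum whole number of stages: N = 17.

17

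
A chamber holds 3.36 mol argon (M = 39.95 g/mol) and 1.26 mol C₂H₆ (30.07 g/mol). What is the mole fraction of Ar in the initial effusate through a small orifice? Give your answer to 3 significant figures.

0.698

Rate_i ∝ x_i/√M_i (Graham's law weighted by mole fraction), so the effusate composition follows n_i/√M_i.
x_Ar(eff) = (n_Ar/√M_Ar) / (n_Ar/√M_Ar + n_C₂H₆/√M_C₂H₆)
= (3.36/√39.95) / (3.36/√39.95 + 1.26/√30.07) = 0.5316/(0.5316 + 0.2298) = 0.698.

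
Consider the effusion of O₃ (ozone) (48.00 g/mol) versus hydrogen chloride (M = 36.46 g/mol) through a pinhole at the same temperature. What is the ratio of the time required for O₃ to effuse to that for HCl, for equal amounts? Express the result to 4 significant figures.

1.147

Graham's law gives t_O₃/t_HCl = √(M_O₃/M_HCl) = √(48.00/36.46) = √1.317 = 1.147.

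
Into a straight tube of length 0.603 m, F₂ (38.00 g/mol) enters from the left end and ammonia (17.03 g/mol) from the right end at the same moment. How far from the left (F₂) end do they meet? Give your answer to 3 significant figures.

0.242 m

Distances travelled in equal time are proportional to diffusion rates, so d_F₂/d_NH₃ = √(M_NH₃/M_F₂) = √(17.03/38.00) = 0.6694.
With d_F₂ + d_NH₃ = 0.603 m, d_NH₃ = 0.603/(1 + 0.6694) = 0.3612 m.
d_F₂ = 0.603 − 0.3612 = 0.242 m.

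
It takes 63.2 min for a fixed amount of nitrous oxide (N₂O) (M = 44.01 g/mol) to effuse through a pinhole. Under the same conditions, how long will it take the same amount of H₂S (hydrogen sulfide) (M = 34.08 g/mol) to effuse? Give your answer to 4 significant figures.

By Graham's law, t_H₂S/t_N₂O = √(M_H₂S/M_N₂O) = √(34.08/44.01) = √0.7744 = 0.8800.
So the time for H₂S is 63.2 × 0.8800 = 55.61 min.

55.61 min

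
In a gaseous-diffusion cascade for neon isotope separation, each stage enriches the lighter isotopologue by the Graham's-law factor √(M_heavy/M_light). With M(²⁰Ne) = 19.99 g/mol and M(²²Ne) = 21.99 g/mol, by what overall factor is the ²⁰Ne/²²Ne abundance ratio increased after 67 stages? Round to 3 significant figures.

After 67 stages the ratio has grown by (√(21.99/19.99))^67 = (21.99/19.99)^(67/2).
= 1.10005^(67/2) = 24.4.

24.4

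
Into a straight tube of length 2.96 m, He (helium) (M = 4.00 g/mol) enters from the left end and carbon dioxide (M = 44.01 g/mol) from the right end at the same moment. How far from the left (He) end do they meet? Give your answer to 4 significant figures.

2.274 m

In equal time, each gas travels a distance ∝ its rate ∝ 1/√M, so d_He/d_CO₂ = √(M_CO₂/M_He) = √(44.01/4.00) = 3.317.
With d_He + d_CO₂ = 2.96 m, d_CO₂ = 2.96/(1 + 3.317) = 0.6857 m.
d_He = 2.96 − 0.6857 = 2.274 m.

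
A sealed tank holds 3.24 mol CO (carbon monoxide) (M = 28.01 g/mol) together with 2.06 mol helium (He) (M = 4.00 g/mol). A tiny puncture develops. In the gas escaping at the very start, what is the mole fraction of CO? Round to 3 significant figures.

Each component's effusion rate ∝ (its partial pressure)·(1/√M) ∝ n_i/√M_i.
Mole fraction of CO in the effusate = (n_CO/√M_CO) / (n_CO/√M_CO + n_He/√M_He)
= (3.24/√28.01) / (3.24/√28.01 + 2.06/√4.00) = 0.6122/(0.6122 + 1.030) = 0.373.

0.373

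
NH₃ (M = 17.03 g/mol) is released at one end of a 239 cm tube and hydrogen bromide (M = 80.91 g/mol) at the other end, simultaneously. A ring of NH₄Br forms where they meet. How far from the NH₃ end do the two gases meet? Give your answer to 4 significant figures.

163.8 cm

Graham's law gives d_NH₃/d_HBr = rate_NH₃/rate_HBr = √(M_HBr/M_NH₃) = √(80.91/17.03) = 2.180.
With d_NH₃ + d_HBr = 239 cm, d_HBr = 239/(1 + 2.180) = 75.16 cm.
d_NH₃ = 239 − 75.16 = 163.8 cm.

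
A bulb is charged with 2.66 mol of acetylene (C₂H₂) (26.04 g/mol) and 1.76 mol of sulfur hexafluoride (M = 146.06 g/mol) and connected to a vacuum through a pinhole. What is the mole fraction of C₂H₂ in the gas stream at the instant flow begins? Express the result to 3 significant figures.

Effusion rate of each component ∝ n_i/√M_i (partial pressure × 1/√M).
Mole fraction of C₂H₂ in the effusate = (n_C₂H₂/√M_C₂H₂) / (n_C₂H₂/√M_C₂H₂ + n_SF₆/√M_SF₆)
= (2.66/√26.04) / (2.66/√26.04 + 1.76/√146.06) = 0.5213/(0.5213 + 0.1456) = 0.782.

0.782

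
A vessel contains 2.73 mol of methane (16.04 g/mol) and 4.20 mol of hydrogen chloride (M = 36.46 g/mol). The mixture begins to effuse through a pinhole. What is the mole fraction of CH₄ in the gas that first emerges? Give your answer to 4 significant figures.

0.4949

Each component's effusion rate ∝ (its partial pressure)·(1/√M) ∝ n_i/√M_i.
x_CH₄(eff) = (n_CH₄/√M_CH₄) / (n_CH₄/√M_CH₄ + n_HCl/√M_HCl)
= (2.73/√16.04) / (2.73/√16.04 + 4.20/√36.46) = 0.6816/(0.6816 + 0.6956) = 0.4949.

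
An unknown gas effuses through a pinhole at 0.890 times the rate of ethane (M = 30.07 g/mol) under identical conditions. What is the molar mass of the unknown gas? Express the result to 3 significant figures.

Using Graham's law: rate_X/rate_C₂H₆ = √(M_C₂H₆/M_X).
0.890 = √(30.07/M_X)
M_X = 30.07 / 0.890² = 30.07 / 0.7921 = 38.0 g/mol

38.0 g/mol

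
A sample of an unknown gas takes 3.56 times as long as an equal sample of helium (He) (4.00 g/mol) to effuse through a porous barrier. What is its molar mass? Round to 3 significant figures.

50.7 g/mol

Graham's law gives t_X/t_He = √(M_X/M_He).
3.56 = √(M_X/4.00)
M_X = 4.00 × 3.56² = 4.00 × 12.67 = 50.7 g/mol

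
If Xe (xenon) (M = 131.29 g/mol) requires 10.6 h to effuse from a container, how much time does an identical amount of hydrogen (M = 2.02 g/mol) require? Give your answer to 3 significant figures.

1.31 h

From Graham's law, t_H₂/t_Xe = √(M_H₂/M_Xe) = √(2.02/131.29) = √0.01539 = 0.1240.
So the time for H₂ is 10.6 × 0.1240 = 1.31 h.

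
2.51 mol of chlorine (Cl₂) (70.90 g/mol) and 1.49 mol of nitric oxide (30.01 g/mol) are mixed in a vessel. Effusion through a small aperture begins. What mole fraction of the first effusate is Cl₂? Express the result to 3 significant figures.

Each component's effusion rate ∝ (its partial pressure)·(1/√M) ∝ n_i/√M_i.
Mole fraction of Cl₂ in the effusate = (n_Cl₂/√M_Cl₂) / (n_Cl₂/√M_Cl₂ + n_NO/√M_NO)
= (2.51/√70.90) / (2.51/√70.90 + 1.49/√30.01) = 0.2981/(0.2981 + 0.2720) = 0.523.

0.523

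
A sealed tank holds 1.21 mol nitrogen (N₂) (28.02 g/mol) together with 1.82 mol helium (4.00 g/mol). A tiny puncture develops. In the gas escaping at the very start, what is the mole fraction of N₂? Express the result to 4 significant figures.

The effusion rate of species i is ∝ p_i/√M_i ∝ n_i/√M_i.
x_N₂(eff) = (n_N₂/√M_N₂) / (n_N₂/√M_N₂ + n_He/√M_He)
= (1.21/√28.02) / (1.21/√28.02 + 1.82/√4.00) = 0.2286/(0.2286 + 0.9100) = 0.2008.

0.2008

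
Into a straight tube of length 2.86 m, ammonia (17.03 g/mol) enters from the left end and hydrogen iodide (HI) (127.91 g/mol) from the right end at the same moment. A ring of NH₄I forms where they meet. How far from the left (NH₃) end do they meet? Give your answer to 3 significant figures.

2.10 m

The fronts meet when d_NH₃ + d_HI = L with d_NH₃/d_HI = √(M_HI/M_NH₃) (Graham's law). Here √(M_HI/M_NH₃) = √(127.91/17.03) = 2.741.
With d_NH₃ + d_HI = 2.86 m, d_HI = 2.86/(1 + 2.741) = 0.7646 m.
d_NH₃ = 2.86 − 0.7646 = 2.10 m.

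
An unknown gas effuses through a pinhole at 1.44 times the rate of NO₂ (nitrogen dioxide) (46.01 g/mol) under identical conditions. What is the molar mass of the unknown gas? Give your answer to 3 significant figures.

22.2 g/mol

Using Graham's law: rate_X/rate_NO₂ = √(M_NO₂/M_X).
1.44 = √(46.01/M_X)
M_X = 46.01 / 1.44² = 46.01 / 2.074 = 22.2 g/mol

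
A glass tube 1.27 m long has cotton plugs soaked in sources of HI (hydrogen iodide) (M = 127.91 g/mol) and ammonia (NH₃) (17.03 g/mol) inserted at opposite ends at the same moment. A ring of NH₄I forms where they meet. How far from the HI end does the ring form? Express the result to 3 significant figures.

0.340 m

The fronts meet when d_HI + d_NH₃ = L with d_HI/d_NH₃ = √(M_NH₃/M_HI) (Graham's law). Here √(M_NH₃/M_HI) = √(17.03/127.91) = 0.3649.
With d_HI + d_NH₃ = 1.27 m, d_NH₃ = 1.27/(1 + 0.3649) = 0.9305 m.
d_HI = 1.27 − 0.9305 = 0.340 m.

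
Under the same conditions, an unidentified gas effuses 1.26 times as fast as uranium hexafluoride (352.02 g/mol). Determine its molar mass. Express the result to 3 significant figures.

From Graham's law, rate_X/rate_UF₆ = √(M_UF₆/M_X).
1.26 = √(352.02/M_X)
M_X = 352.02 / 1.26² = 352.02 / 1.588 = 222 g/mol

222 g/mol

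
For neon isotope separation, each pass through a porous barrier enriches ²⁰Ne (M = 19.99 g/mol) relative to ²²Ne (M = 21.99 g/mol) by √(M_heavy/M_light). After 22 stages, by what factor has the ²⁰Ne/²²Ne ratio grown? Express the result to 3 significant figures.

After 22 stages the ratio has grown by (√(21.99/19.99))^22 = (21.99/19.99)^(22/2).
= 1.10005^11 = 2.85.

2.85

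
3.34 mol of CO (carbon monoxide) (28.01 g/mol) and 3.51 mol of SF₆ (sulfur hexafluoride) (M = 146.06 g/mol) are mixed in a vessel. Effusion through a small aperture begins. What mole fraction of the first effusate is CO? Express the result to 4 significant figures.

Effusion rate of each component ∝ n_i/√M_i (partial pressure × 1/√M).
x_CO(eff) = (n_CO/√M_CO) / (n_CO/√M_CO + n_SF₆/√M_SF₆)
= (3.34/√28.01) / (3.34/√28.01 + 3.51/√146.06) = 0.6311/(0.6311 + 0.2904) = 0.6848.

0.6848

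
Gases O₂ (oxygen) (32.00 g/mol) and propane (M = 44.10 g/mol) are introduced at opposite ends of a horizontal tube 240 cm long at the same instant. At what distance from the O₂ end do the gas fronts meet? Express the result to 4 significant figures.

Graham's law gives d_O₂/d_C₃H₈ = rate_O₂/rate_C₃H₈ = √(M_C₃H₈/M_O₂) = √(44.10/32.00) = 1.174.
With d_O₂ + d_C₃H₈ = 240 cm, d_C₃H₈ = 240/(1 + 1.174) = 110.4 cm.
d_O₂ = 240 − 110.4 = 129.6 cm.

129.6 cm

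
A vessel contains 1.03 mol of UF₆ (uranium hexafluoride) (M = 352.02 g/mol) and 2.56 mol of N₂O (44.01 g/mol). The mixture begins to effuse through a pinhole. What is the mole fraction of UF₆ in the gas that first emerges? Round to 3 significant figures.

0.125

Effusion rate of each component ∝ n_i/√M_i (partial pressure × 1/√M).
Mole fraction of UF₆ in the effusate = (n_UF₆/√M_UF₆) / (n_UF₆/√M_UF₆ + n_N₂O/√M_N₂O)
= (1.03/√352.02) / (1.03/√352.02 + 2.56/√44.01) = 0.05490/(0.05490 + 0.3859) = 0.125.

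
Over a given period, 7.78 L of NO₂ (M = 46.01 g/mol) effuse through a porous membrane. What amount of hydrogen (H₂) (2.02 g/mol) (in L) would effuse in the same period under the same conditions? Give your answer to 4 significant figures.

37.13 L

From Graham's law, rate_H₂/rate_NO₂ = √(M_NO₂/M_H₂) = √(46.01/2.02) = √22.78 = 4.773.
So the volume for H₂ is 7.78 × 4.773 = 37.13 L.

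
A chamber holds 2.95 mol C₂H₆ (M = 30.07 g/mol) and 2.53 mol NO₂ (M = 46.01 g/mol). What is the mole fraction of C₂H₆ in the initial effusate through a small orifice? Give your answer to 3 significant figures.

Effusion rate of each component ∝ n_i/√M_i (partial pressure × 1/√M).
So x_C₂H₆ in the escaping gas = (n_C₂H₆/√M_C₂H₆) / Σ(n_i/√M_i)
= (2.95/√30.07) / (2.95/√30.07 + 2.53/√46.01) = 0.5380/(0.5380 + 0.3730) = 0.591.

0.591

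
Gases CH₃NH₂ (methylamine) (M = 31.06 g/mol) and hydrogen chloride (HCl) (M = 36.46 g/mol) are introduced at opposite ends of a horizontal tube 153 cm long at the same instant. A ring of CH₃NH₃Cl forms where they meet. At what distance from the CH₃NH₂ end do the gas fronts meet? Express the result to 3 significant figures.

79.6 cm

In equal time, each gas travels a distance ∝ its rate ∝ 1/√M, so d_CH₃NH₂/d_HCl = √(M_HCl/M_CH₃NH₂) = √(36.46/31.06) = 1.083.
With d_CH₃NH₂ + d_HCl = 153 cm, d_HCl = 153/(1 + 1.083) = 73.44 cm.
d_CH₃NH₂ = 153 − 73.44 = 79.6 cm.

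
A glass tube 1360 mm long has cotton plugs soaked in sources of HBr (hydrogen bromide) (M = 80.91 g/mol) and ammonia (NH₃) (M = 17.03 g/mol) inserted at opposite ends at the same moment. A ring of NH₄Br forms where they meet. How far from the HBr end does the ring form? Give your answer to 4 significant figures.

427.7 mm

Distances travelled in equal time are proportional to diffusion rates, so d_HBr/d_NH₃ = √(M_NH₃/M_HBr) = √(17.03/80.91) = 0.4588.
With d_HBr + d_NH₃ = 1360 mm, d_NH₃ = 1360/(1 + 0.4588) = 932.3 mm.
d_HBr = 1360 − 932.3 = 427.7 mm.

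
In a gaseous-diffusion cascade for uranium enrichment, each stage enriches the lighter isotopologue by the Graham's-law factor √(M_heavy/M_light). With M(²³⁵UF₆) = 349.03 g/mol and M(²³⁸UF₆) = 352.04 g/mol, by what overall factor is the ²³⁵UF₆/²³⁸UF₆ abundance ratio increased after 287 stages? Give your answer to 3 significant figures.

After 287 stages the ratio has grown by (√(352.04/349.03))^287 = (352.04/349.03)^(287/2).
= 1.00862^(287/2) = 3.43.

3.43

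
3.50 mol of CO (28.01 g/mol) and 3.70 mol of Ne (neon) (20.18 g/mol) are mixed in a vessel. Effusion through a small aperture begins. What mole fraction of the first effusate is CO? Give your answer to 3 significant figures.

0.445

The effusion rate of species i is ∝ p_i/√M_i ∝ n_i/√M_i.
Mole fraction of CO in the effusate = (n_CO/√M_CO) / (n_CO/√M_CO + n_Ne/√M_Ne)
= (3.50/√28.01) / (3.50/√28.01 + 3.70/√20.18) = 0.6613/(0.6613 + 0.8236) = 0.445.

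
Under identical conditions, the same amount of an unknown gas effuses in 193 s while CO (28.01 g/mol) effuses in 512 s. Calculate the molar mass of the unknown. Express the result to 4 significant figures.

3.980 g/mol

From Graham's law, t_X/t_CO = √(M_X/M_CO).
193/512 = 0.3770 = √(M_X/28.01)
M_X = 28.01 × 0.3770² = 28.01 × 0.1421 = 3.980 g/mol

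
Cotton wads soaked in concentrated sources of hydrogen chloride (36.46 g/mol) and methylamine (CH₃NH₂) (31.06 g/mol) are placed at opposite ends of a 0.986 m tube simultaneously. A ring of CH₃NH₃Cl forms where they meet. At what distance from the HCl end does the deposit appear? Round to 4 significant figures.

0.4733 m

Graham's law gives d_HCl/d_CH₃NH₂ = rate_HCl/rate_CH₃NH₂ = √(M_CH₃NH₂/M_HCl) = √(31.06/36.46) = 0.9230.
With d_HCl + d_CH₃NH₂ = 0.986 m, d_CH₃NH₂ = 0.986/(1 + 0.9230) = 0.5127 m.
d_HCl = 0.986 − 0.5127 = 0.4733 m.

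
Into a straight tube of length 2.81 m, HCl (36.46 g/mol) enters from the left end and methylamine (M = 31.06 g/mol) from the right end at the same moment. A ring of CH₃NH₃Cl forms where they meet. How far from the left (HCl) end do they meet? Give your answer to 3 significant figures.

Distances travelled in equal time are proportional to diffusion rates, so d_HCl/d_CH₃NH₂ = √(M_CH₃NH₂/M_HCl) = √(31.06/36.46) = 0.9230.
With d_HCl + d_CH₃NH₂ = 2.81 m, d_CH₃NH₂ = 2.81/(1 + 0.9230) = 1.461 m.
d_HCl = 2.81 − 1.461 = 1.35 m.

1.35 m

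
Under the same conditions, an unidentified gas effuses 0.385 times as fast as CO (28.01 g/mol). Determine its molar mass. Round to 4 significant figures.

189.0 g/mol

Since effusion rate ∝ 1/√M, rate_X/rate_CO = √(M_CO/M_X).
0.385 = √(28.01/M_X)
M_X = 28.01 / 0.385² = 28.01 / 0.1482 = 189.0 g/mol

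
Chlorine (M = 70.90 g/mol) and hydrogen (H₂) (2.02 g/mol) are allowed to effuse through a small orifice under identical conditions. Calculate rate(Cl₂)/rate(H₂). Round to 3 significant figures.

Graham's law gives rate_Cl₂/rate_H₂ = √(M_H₂/M_Cl₂) = √(2.02/70.90) = √0.02849 = 0.169.

0.169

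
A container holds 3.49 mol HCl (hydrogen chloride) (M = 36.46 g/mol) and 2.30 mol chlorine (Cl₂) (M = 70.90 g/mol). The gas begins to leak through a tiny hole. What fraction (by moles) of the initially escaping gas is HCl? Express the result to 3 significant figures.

Rate_i ∝ x_i/√M_i (Graham's law weighted by mole fraction), so the effusate composition follows n_i/√M_i.
Mole fraction of HCl in the effusate = (n_HCl/√M_HCl) / (n_HCl/√M_HCl + n_Cl₂/√M_Cl₂)
= (3.49/√36.46) / (3.49/√36.46 + 2.30/√70.90) = 0.5780/(0.5780 + 0.2732) = 0.679.

0.679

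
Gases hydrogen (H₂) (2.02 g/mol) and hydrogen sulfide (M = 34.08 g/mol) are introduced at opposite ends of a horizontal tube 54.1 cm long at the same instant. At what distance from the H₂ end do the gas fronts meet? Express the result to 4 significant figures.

Graham's law gives d_H₂/d_H₂S = rate_H₂/rate_H₂S = √(M_H₂S/M_H₂) = √(34.08/2.02) = 4.107.
With d_H₂ + d_H₂S = 54.1 cm, d_H₂S = 54.1/(1 + 4.107) = 10.59 cm.
d_H₂ = 54.1 − 10.59 = 43.51 cm.

43.51 cm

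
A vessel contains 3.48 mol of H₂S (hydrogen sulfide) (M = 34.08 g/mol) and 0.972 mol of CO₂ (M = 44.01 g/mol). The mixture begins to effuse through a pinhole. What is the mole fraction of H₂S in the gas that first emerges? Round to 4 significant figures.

0.8027

Effusion rate of each component ∝ n_i/√M_i (partial pressure × 1/√M).
Mole fraction of H₂S in the effusate = (n_H₂S/√M_H₂S) / (n_H₂S/√M_H₂S + n_CO₂/√M_CO₂)
= (3.48/√34.08) / (3.48/√34.08 + 0.972/√44.01) = 0.5961/(0.5961 + 0.1465) = 0.8027.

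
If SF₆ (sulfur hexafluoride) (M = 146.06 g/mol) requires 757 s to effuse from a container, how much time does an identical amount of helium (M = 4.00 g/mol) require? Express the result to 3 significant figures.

By Graham's law, t_He/t_SF₆ = √(M_He/M_SF₆) = √(4.00/146.06) = √0.02739 = 0.1655.
So the time for He is 757 × 0.1655 = 125 s.

125 s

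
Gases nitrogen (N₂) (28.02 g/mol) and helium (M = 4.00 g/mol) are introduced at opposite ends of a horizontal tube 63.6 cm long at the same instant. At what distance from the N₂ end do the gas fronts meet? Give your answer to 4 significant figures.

Graham's law gives d_N₂/d_He = rate_N₂/rate_He = √(M_He/M_N₂) = √(4.00/28.02) = 0.3778.
With d_N₂ + d_He = 63.6 cm, d_He = 63.6/(1 + 0.3778) = 46.16 cm.
d_N₂ = 63.6 − 46.16 = 17.44 cm.

17.44 cm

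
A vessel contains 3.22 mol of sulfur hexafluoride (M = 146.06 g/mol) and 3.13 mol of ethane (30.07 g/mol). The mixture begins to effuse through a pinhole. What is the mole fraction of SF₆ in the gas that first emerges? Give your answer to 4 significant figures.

The effusion rate of species i is ∝ p_i/√M_i ∝ n_i/√M_i.
x_SF₆(eff) = (n_SF₆/√M_SF₆) / (n_SF₆/√M_SF₆ + n_C₂H₆/√M_C₂H₆)
= (3.22/√146.06) / (3.22/√146.06 + 3.13/√30.07) = 0.2664/(0.2664 + 0.5708) = 0.3182.

0.3182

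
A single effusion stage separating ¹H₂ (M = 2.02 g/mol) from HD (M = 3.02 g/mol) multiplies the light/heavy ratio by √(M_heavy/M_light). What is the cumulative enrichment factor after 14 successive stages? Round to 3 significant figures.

After 14 stages the ratio has grown by (√(3.02/2.02))^14 = (3.02/2.02)^(14/2).
= 1.49505^7 = 16.7.

16.7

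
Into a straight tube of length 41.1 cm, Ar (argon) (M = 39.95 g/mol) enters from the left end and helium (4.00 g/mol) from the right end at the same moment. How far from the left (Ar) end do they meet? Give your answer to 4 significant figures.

Graham's law gives d_Ar/d_He = rate_Ar/rate_He = √(M_He/M_Ar) = √(4.00/39.95) = 0.3164.
With d_Ar + d_He = 41.1 cm, d_He = 41.1/(1 + 0.3164) = 31.22 cm.
d_Ar = 41.1 − 31.22 = 9.879 cm.

9.879 cm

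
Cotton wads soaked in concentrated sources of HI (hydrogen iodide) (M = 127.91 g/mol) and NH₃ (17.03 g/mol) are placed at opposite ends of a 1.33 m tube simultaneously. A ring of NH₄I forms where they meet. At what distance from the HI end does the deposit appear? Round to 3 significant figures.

Distances travelled in equal time are proportional to diffusion rates, so d_HI/d_NH₃ = √(M_NH₃/M_HI) = √(17.03/127.91) = 0.3649.
With d_HI + d_NH₃ = 1.33 m, d_NH₃ = 1.33/(1 + 0.3649) = 0.9744 m.
d_HI = 1.33 − 0.9744 = 0.356 m.

0.356 m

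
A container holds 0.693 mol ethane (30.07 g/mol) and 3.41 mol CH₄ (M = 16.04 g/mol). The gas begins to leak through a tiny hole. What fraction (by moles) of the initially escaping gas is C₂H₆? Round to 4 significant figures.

0.1292

Each component's effusion rate ∝ (its partial pressure)·(1/√M) ∝ n_i/√M_i.
So x_C₂H₆ in the escaping gas = (n_C₂H₆/√M_C₂H₆) / Σ(n_i/√M_i)
= (0.693/√30.07) / (0.693/√30.07 + 3.41/√16.04) = 0.1264/(0.1264 + 0.8514) = 0.1292.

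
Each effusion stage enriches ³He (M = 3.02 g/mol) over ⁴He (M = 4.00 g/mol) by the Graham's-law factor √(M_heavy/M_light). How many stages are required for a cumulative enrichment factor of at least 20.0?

22

With α = √(4.00/3.02) per stage, ln α = ½ ln(1.32450) = 0.1405.
Need α^N ≥ 20.0 ⇒ N ≥ ln(20.0) / ln α = 2.996 / 0.1405 = 21.32.
So at least 22 stages are needed.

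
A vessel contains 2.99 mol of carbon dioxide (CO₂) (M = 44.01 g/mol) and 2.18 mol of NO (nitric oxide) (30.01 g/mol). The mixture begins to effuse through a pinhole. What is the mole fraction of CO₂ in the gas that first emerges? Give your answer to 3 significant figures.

0.531

Each component's effusion rate ∝ (its partial pressure)·(1/√M) ∝ n_i/√M_i.
Mole fraction of CO₂ in the effusate = (n_CO₂/√M_CO₂) / (n_CO₂/√M_CO₂ + n_NO/√M_NO)
= (2.99/√44.01) / (2.99/√44.01 + 2.18/√30.01) = 0.4507/(0.4507 + 0.3979) = 0.531.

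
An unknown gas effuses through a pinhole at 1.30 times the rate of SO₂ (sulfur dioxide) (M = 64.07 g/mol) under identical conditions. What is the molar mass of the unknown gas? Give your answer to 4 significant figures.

Using Graham's law: rate_X/rate_SO₂ = √(M_SO₂/M_X).
1.30 = √(64.07/M_X)
M_X = 64.07 / 1.30² = 64.07 / 1.690 = 37.91 g/mol

37.91 g/mol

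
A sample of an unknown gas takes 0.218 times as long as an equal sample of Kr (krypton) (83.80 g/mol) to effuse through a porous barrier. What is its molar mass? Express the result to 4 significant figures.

By Graham's law, t_X/t_Kr = √(M_X/M_Kr).
0.218 = √(M_X/83.80)
M_X = 83.80 × 0.218² = 83.80 × 0.04752 = 3.983 g/mol

3.983 g/mol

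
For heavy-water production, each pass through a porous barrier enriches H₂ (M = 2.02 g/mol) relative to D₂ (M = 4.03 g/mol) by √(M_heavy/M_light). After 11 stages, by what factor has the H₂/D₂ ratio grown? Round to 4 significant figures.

After 11 stages the ratio has grown by (√(4.03/2.02))^11 = (4.03/2.02)^(11/2).
= 1.99505^(11/2) = 44.64.

44.64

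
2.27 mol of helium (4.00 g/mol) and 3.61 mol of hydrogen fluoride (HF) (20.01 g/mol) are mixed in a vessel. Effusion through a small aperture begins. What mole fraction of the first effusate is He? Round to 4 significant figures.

0.5844

The effusion rate of species i is ∝ p_i/√M_i ∝ n_i/√M_i.
So x_He in the escaping gas = (n_He/√M_He) / Σ(n_i/√M_i)
= (2.27/√4.00) / (2.27/√4.00 + 3.61/√20.01) = 1.135/(1.135 + 0.8070) = 0.5844.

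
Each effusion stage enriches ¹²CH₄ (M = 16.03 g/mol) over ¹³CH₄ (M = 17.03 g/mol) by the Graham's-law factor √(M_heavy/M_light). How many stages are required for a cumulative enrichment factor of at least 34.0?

Single-stage factor α = √(17.03/16.03), so ln α = ½ ln(1.06238) = 0.03026.
Need α^N ≥ 34.0 ⇒ N ≥ ln(34.0) / ln α = 3.526 / 0.03026 = 116.55.
Minimum whole number of stages: N = 117.

117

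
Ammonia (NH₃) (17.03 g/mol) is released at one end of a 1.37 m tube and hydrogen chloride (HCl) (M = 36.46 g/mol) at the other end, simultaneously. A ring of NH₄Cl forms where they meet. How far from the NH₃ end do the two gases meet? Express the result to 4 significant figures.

0.8138 m

In equal time, each gas travels a distance ∝ its rate ∝ 1/√M, so d_NH₃/d_HCl = √(M_HCl/M_NH₃) = √(36.46/17.03) = 1.463.
With d_NH₃ + d_HCl = 1.37 m, d_HCl = 1.37/(1 + 1.463) = 0.5562 m.
d_NH₃ = 1.37 − 0.5562 = 0.8138 m.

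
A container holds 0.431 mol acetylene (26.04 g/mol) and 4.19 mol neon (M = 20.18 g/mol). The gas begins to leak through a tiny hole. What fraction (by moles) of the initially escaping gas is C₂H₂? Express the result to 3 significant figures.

0.0830

Rate_i ∝ x_i/√M_i (Graham's law weighted by mole fraction), so the effusate composition follows n_i/√M_i.
Mole fraction of C₂H₂ in the effusate = (n_C₂H₂/√M_C₂H₂) / (n_C₂H₂/√M_C₂H₂ + n_Ne/√M_Ne)
= (0.431/√26.04) / (0.431/√26.04 + 4.19/√20.18) = 0.08446/(0.08446 + 0.9327) = 0.0830.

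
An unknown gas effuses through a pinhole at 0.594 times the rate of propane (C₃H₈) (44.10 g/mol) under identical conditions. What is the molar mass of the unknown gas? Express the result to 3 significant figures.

From Graham's law, rate_X/rate_C₃H₈ = √(M_C₃H₈/M_X).
0.594 = √(44.10/M_X)
M_X = 44.10 / 0.594² = 44.10 / 0.3528 = 125 g/mol

125 g/mol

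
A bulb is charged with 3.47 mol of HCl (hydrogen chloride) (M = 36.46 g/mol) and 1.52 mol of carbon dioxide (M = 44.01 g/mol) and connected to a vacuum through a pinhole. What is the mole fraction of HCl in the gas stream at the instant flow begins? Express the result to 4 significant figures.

0.7149

The effusion rate of species i is ∝ p_i/√M_i ∝ n_i/√M_i.
Mole fraction of HCl in the effusate = (n_HCl/√M_HCl) / (n_HCl/√M_HCl + n_CO₂/√M_CO₂)
= (3.47/√36.46) / (3.47/√36.46 + 1.52/√44.01) = 0.5747/(0.5747 + 0.2291) = 0.7149.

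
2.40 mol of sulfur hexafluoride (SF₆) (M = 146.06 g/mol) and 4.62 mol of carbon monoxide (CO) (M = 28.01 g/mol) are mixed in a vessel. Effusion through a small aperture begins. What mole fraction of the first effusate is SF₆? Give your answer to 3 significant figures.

Rate_i ∝ x_i/√M_i (Graham's law weighted by mole fraction), so the effusate composition follows n_i/√M_i.
x_SF₆(eff) = (n_SF₆/√M_SF₆) / (n_SF₆/√M_SF₆ + n_CO/√M_CO)
= (2.40/√146.06) / (2.40/√146.06 + 4.62/√28.01) = 0.1986/(0.1986 + 0.8729) = 0.185.

0.185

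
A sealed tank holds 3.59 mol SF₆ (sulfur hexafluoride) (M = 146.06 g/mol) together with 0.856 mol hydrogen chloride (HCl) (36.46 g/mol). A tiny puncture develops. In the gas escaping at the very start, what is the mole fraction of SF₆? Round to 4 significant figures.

0.6769

Each component's effusion rate ∝ (its partial pressure)·(1/√M) ∝ n_i/√M_i.
So x_SF₆ in the escaping gas = (n_SF₆/√M_SF₆) / Σ(n_i/√M_i)
= (3.59/√146.06) / (3.59/√146.06 + 0.856/√36.46) = 0.2970/(0.2970 + 0.1418) = 0.6769.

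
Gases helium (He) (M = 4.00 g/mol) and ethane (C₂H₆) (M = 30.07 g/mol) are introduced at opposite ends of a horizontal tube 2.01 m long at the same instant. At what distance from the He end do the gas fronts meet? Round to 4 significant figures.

1.473 m

Graham's law gives d_He/d_C₂H₆ = rate_He/rate_C₂H₆ = √(M_C₂H₆/M_He) = √(30.07/4.00) = 2.742.
With d_He + d_C₂H₆ = 2.01 m, d_C₂H₆ = 2.01/(1 + 2.742) = 0.5372 m.
d_He = 2.01 − 0.5372 = 1.473 m.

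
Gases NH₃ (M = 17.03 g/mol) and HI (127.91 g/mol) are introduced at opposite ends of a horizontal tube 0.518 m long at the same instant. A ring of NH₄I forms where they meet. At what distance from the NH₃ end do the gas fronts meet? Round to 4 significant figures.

Distances travelled in equal time are proportional to diffusion rates, so d_NH₃/d_HI = √(M_HI/M_NH₃) = √(127.91/17.03) = 2.741.
With d_NH₃ + d_HI = 0.518 m, d_HI = 0.518/(1 + 2.741) = 0.1385 m.
d_NH₃ = 0.518 − 0.1385 = 0.3795 m.

0.3795 m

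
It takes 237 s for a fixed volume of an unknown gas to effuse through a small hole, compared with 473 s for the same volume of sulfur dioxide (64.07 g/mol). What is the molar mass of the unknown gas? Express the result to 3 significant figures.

16.1 g/mol

Since effusion rate ∝ 1/√M, t_X/t_SO₂ = √(M_X/M_SO₂).
237/473 = 0.5011 = √(M_X/64.07)
M_X = 64.07 × 0.5011² = 64.07 × 0.2511 = 16.1 g/mol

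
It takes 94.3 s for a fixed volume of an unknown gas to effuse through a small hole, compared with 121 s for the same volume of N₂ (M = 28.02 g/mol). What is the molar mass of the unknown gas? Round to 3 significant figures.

Using Graham's law: t_X/t_N₂ = √(M_X/M_N₂).
94.3/121 = 0.7793 = √(M_X/28.02)
M_X = 28.02 × 0.7793² = 28.02 × 0.6074 = 17.0 g/mol

17.0 g/mol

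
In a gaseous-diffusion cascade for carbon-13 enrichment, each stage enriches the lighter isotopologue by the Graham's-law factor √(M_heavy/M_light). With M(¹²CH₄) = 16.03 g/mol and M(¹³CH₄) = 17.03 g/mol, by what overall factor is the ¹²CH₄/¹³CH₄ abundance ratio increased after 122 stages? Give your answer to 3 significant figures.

40.1

After 122 stages the ratio has grown by (√(17.03/16.03))^122 = (17.03/16.03)^(122/2).
= 1.06238^61 = 40.1.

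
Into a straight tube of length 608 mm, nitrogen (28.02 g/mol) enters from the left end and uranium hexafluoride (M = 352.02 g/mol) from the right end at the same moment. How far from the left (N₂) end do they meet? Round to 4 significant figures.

Graham's law gives d_N₂/d_UF₆ = rate_N₂/rate_UF₆ = √(M_UF₆/M_N₂) = √(352.02/28.02) = 3.544.
With d_N₂ + d_UF₆ = 608 mm, d_UF₆ = 608/(1 + 3.544) = 133.8 mm.
d_N₂ = 608 − 133.8 = 474.2 mm.

474.2 mm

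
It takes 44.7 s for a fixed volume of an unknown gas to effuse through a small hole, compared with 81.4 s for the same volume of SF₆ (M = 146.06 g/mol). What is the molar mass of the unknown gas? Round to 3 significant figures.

44.0 g/mol

Using Graham's law: t_X/t_SF₆ = √(M_X/M_SF₆).
44.7/81.4 = 0.5491 = √(M_X/146.06)
M_X = 146.06 × 0.5491² = 146.06 × 0.3016 = 44.0 g/mol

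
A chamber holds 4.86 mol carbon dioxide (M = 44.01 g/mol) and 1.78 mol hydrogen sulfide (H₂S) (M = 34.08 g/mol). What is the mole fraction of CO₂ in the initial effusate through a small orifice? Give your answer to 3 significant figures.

0.706

The effusion rate of species i is ∝ p_i/√M_i ∝ n_i/√M_i.
x_CO₂(eff) = (n_CO₂/√M_CO₂) / (n_CO₂/√M_CO₂ + n_H₂S/√M_H₂S)
= (4.86/√44.01) / (4.86/√44.01 + 1.78/√34.08) = 0.7326/(0.7326 + 0.3049) = 0.706.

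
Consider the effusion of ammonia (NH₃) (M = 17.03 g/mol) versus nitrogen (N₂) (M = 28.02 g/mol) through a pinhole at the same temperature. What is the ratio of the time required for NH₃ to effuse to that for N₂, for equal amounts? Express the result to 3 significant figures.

0.780

Graham's law gives t_NH₃/t_N₂ = √(M_NH₃/M_N₂) = √(17.03/28.02) = √0.6078 = 0.780.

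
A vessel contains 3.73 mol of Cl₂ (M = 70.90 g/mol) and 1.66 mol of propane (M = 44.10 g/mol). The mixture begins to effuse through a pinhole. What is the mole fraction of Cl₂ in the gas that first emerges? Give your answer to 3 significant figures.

0.639

Effusion rate of each component ∝ n_i/√M_i (partial pressure × 1/√M).
x_Cl₂(eff) = (n_Cl₂/√M_Cl₂) / (n_Cl₂/√M_Cl₂ + n_C₃H₈/√M_C₃H₈)
= (3.73/√70.90) / (3.73/√70.90 + 1.66/√44.10) = 0.4430/(0.4430 + 0.2500) = 0.639.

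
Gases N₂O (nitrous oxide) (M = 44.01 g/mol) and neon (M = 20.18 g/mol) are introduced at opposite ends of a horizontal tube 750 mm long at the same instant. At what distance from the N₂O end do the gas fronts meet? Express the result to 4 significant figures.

302.8 mm

The fronts meet when d_N₂O + d_Ne = L with d_N₂O/d_Ne = √(M_Ne/M_N₂O) (Graham's law). Here √(M_Ne/M_N₂O) = √(20.18/44.01) = 0.6772.
With d_N₂O + d_Ne = 750 mm, d_Ne = 750/(1 + 0.6772) = 447.2 mm.
d_N₂O = 750 − 447.2 = 302.8 mm.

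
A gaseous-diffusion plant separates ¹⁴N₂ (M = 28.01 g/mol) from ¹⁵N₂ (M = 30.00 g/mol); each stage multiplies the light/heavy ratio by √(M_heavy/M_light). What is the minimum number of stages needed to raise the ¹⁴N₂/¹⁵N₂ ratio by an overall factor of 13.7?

77

With α = √(30.00/28.01) per stage, ln α = ½ ln(1.07105) = 0.03432.
Need α^N ≥ 13.7 ⇒ N ≥ ln(13.7) / ln α = 2.617 / 0.03432 = 76.27.
Rounding up, N = 77 stages.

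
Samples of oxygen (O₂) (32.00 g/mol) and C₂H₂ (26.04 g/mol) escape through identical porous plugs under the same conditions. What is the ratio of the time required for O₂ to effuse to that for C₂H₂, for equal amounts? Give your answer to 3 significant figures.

1.11

Using Graham's law: t_O₂/t_C₂H₂ = √(M_O₂/M_C₂H₂) = √(32.00/26.04) = √1.229 = 1.11.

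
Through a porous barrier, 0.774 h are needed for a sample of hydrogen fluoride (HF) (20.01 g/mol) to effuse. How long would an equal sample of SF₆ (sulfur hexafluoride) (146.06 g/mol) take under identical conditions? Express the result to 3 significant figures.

2.09 h

Graham's law gives t_SF₆/t_HF = √(M_SF₆/M_HF) = √(146.06/20.01) = √7.299 = 2.702.
So the time for SF₆ is 0.774 × 2.702 = 2.09 h.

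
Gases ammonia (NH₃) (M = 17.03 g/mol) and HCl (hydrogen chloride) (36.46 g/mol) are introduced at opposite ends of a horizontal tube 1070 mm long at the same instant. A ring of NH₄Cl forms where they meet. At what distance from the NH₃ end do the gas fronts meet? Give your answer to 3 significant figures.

636 mm

Graham's law gives d_NH₃/d_HCl = rate_NH₃/rate_HCl = √(M_HCl/M_NH₃) = √(36.46/17.03) = 1.463.
With d_NH₃ + d_HCl = 1070 mm, d_HCl = 1070/(1 + 1.463) = 434.4 mm.
d_NH₃ = 1070 − 434.4 = 636 mm.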